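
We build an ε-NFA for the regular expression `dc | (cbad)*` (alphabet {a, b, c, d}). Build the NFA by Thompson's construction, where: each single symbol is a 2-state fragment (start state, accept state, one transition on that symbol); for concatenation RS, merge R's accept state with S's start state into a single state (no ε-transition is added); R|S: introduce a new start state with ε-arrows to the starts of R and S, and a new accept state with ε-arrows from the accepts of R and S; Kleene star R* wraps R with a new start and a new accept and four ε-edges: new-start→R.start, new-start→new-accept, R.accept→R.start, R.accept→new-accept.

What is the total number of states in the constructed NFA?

12

By structural recursion:
Each of the 6 symbol leaves contributes a 2-state fragment.
  dc — 3 states
  cbad — 5 states
  (cbad)* — 7 states
  dc | (cbad)* — 12 states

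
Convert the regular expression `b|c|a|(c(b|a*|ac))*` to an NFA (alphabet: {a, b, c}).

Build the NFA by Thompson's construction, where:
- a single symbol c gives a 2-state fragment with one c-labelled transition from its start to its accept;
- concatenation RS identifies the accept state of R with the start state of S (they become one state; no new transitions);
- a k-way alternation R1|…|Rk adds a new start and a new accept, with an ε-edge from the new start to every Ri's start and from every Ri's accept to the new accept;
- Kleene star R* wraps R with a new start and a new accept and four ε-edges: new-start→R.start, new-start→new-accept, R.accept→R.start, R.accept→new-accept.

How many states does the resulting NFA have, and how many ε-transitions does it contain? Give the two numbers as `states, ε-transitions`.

Recursing over subexpressions:
Each of the 8 symbol leaves contributes 2 states and 0 ε-transitions.
  a* → 4 states, 4 ε-transitions
  ac → 3 states, 0 ε-transitions
  b|a*|ac → 11 states, 10 ε-transitions
  c(b|a*|ac) → 12 states, 10 ε-transitions
  (c(b|a*|ac))* → 14 states, 14 ε-transitions
  b|c|a|(c(b|a*|ac))* → 22 states, 22 ε-transitions

22, 22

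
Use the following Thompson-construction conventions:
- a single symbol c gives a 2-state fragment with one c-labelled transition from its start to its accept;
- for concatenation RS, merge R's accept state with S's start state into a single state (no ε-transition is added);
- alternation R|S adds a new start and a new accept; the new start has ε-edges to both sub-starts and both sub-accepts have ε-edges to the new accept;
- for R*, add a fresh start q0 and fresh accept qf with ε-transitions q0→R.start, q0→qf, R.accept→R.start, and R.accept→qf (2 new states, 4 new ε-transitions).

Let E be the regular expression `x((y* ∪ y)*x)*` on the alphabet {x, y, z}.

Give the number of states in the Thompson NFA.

Building bottom-up:
Each of the 4 symbol leaves contributes a 2-state fragment.
  y* : 4 states
  y* ∪ y : 8 states
  (y* ∪ y)* : 10 states
  (y* ∪ y)*x : 11 states
  ((y* ∪ y)*x)* : 13 states
  x((y* ∪ y)*x)* : 14 states

14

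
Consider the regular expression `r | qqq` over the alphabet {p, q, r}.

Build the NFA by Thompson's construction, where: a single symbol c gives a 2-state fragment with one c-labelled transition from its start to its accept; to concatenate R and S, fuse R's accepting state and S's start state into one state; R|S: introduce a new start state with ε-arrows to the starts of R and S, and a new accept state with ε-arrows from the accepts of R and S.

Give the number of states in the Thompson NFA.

8

Bottom-up over the parse tree:
Each of the 4 symbol leaves contributes a 2-state fragment.
  qqq = 4 states
  r | qqq = 8 states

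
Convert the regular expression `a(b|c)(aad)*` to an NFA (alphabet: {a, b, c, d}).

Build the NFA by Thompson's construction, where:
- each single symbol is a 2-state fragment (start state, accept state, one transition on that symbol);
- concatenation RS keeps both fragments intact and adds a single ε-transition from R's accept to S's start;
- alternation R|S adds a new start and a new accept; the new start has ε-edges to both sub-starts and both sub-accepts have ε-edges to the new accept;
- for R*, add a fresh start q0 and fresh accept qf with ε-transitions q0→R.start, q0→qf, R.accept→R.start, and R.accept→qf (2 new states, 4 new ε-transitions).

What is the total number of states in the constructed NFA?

Recursing over subexpressions:
Each of the 6 symbol leaves contributes a 2-state fragment.
  b|c → 6 states
  aad → 6 states
  (aad)* → 8 states
  a(b|c)(aad)* → 16 states

16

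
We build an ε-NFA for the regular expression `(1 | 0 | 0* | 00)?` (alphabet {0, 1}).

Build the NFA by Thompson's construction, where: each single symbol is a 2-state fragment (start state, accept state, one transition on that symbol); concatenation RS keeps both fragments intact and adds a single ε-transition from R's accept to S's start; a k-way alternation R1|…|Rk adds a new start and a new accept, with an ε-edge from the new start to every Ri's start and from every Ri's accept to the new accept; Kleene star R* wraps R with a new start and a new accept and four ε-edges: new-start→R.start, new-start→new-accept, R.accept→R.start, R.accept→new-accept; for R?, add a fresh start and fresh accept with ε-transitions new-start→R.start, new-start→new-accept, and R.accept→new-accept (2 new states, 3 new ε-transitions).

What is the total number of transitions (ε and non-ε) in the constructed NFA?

Recursing over subexpressions:
Each of the 5 symbol leaves contributes 1 transition (1 symbol, 0 ε).
  0* : 5 transitions (1 symbol, 4 ε)
  00 : 3 transitions (2 symbol, 1 ε)
  1 | 0 | 0* | 00 : 18 transitions (5 symbol, 13 ε)
  (1 | 0 | 0* | 00)? : 21 transitions (5 symbol, 16 ε)

21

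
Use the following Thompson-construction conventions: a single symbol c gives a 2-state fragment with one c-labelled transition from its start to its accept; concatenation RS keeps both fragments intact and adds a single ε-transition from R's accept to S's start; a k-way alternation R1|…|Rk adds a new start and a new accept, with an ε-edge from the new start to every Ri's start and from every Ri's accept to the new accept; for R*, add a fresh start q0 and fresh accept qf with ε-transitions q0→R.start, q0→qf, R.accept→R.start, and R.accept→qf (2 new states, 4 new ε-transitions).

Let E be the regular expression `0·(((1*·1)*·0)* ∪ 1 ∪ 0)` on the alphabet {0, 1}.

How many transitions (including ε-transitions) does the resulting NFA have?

Building bottom-up:
Each of the 6 symbol leaves contributes 1 transition (1 symbol, 0 ε).
  1* → 5 transitions (1 symbol, 4 ε)
  1*·1 → 7 transitions (2 symbol, 5 ε)
  (1*·1)* → 11 transitions (2 symbol, 9 ε)
  (1*·1)*·0 → 13 transitions (3 symbol, 10 ε)
  ((1*·1)*·0)* → 17 transitions (3 symbol, 14 ε)
  ((1*·1)*·0)* ∪ 1 ∪ 0 → 25 transitions (5 symbol, 20 ε)
  0·(((1*·1)*·0)* ∪ 1 ∪ 0) → 27 transitions (6 symbol, 21 ε)

27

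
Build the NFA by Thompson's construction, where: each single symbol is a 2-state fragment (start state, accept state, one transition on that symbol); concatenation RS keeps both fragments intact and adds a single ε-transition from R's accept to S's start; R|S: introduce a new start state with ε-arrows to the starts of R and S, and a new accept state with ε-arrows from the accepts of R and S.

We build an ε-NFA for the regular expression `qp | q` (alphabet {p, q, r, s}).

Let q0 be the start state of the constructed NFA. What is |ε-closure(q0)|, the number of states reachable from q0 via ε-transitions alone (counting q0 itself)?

3

Let C(F) = |ε-closure(F.start)| within fragment F, and note whether F accepts ε. Symbol fragments have C = 1 and do not accept ε. Then:
  qp → C equals the left operand's closure size = 1 (its accept is not ε-reachable, so the closure stops there)
  qp | q → new start ε-reaches every alternative's start; none of them accept ε, so the new accept is not reached: C = 1 + 1 + 1 = 3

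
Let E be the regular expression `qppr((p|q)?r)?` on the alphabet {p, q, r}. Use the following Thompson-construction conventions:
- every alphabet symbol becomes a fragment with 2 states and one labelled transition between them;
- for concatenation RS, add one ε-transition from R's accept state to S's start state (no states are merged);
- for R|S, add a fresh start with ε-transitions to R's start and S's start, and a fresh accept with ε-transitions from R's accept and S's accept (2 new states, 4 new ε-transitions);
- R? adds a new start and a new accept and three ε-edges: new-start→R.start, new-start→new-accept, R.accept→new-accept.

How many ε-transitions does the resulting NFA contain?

15

Per subexpression:
Each of the 7 symbol leaves contributes 0 ε-transitions.
  p|q = 4 ε-transitions
  (p|q)? = 7 ε-transitions
  (p|q)?r = 8 ε-transitions
  ((p|q)?r)? = 11 ε-transitions
  qppr((p|q)?r)? = 15 ε-transitions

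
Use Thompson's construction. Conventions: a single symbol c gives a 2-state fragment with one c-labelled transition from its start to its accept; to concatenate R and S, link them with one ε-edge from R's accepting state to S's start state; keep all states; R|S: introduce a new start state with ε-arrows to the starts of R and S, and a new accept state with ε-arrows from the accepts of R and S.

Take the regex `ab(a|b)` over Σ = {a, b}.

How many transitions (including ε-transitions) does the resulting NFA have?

Bottom-up over the parse tree:
Each of the 4 symbol leaves contributes 1 transition (1 symbol, 0 ε).
  a|b : 6 transitions (2 symbol, 4 ε)
  ab(a|b) : 10 transitions (4 symbol, 6 ε)

10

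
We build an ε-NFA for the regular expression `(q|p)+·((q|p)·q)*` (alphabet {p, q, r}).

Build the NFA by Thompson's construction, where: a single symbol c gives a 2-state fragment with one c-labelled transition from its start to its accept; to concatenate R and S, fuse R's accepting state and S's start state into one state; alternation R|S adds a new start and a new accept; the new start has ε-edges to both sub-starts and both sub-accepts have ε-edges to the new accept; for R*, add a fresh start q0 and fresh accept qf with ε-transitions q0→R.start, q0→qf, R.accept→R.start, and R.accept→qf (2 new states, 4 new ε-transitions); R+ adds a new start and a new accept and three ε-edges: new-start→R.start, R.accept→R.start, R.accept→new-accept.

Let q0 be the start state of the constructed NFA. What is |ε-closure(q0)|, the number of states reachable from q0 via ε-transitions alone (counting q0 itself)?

4

Work bottom-up. For each fragment F, track |ε-closure(F.start)| and whether F's accept lies in that closure (i.e. whether F accepts ε). A single-symbol fragment has closure size 1 and does not accept ε.
  q|p : new start ε-reaches every alternative's start; none of them accept ε, so the new accept is not reached: C = 1 + 1 + 1 = 3
  (q|p)+ : C = 1 + 3 = 4 (the body doesn't accept ε, so the new accept is not reached)
  q|p : C = 1 + 1 + 1 = 3 (the new accept is not ε-reachable since no branch accepts ε)
  (q|p)·q : C equals the left operand's closure size = 3 (its accept is not ε-reachable, so the closure stops there)
  ((q|p)·q)* : the star's fresh start ε-reaches both the body's start and the fresh accept: C = 2 + 3 = 5
  (q|p)+·((q|p)·q)* : same as the first factor's closure: C = 4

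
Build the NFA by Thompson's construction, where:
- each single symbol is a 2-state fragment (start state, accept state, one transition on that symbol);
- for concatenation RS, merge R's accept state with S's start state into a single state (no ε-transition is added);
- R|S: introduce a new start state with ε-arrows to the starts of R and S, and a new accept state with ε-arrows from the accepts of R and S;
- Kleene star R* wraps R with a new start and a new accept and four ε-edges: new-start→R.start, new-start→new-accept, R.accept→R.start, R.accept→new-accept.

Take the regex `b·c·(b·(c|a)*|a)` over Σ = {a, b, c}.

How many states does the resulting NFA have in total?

15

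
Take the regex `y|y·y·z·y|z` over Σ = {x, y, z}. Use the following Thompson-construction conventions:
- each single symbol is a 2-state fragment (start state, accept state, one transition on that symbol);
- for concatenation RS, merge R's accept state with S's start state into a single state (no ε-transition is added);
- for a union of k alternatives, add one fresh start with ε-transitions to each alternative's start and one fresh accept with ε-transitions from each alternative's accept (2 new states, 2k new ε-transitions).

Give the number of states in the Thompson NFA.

Per subexpression:
Each of the 6 symbol leaves contributes a 2-state fragment.
  y·y·z·y → 5 states
  y|y·y·z·y|z → 11 states

11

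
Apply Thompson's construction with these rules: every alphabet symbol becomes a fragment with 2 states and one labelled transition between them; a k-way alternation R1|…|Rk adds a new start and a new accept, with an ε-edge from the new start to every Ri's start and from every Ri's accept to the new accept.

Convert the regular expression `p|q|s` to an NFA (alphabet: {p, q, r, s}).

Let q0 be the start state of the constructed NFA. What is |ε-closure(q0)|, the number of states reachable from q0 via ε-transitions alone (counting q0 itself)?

Let C(F) = |ε-closure(F.start)| within fragment F, and note whether F accepts ε. Symbol fragments have C = 1 and do not accept ε. Then:
  p|q|s — new start ε-reaches every alternative's start; none of them accept ε, so the new accept is not reached: C = 1 + 1 + 1 + 1 = 4

4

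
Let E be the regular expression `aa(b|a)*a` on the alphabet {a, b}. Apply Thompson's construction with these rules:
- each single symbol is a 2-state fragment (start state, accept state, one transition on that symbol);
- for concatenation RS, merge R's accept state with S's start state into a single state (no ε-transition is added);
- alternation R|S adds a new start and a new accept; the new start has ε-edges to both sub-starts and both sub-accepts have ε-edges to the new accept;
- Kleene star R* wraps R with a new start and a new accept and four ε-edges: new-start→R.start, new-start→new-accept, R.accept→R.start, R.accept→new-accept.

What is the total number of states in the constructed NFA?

Per subexpression:
Each of the 5 symbol leaves contributes a 2-state fragment.
  b|a → 6 states
  (b|a)* → 8 states
  aa(b|a)*a → 11 states

11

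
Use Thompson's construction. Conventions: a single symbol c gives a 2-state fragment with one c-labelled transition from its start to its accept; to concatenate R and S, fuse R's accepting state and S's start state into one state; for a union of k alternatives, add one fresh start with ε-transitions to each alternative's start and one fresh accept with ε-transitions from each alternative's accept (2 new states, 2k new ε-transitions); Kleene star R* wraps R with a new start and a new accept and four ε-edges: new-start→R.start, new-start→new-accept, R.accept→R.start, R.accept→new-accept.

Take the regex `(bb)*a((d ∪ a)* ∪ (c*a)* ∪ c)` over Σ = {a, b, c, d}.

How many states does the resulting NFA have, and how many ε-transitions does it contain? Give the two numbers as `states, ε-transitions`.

24, 26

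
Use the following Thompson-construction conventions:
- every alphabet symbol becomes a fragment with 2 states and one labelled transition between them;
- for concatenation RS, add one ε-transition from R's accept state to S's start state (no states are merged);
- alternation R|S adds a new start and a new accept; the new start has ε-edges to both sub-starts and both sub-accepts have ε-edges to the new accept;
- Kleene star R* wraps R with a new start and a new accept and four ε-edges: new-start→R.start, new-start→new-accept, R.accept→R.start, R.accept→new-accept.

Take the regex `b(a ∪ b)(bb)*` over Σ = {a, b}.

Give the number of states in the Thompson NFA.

Building bottom-up:
Each of the 5 symbol leaves contributes a 2-state fragment.
  a ∪ b — 6 states
  bb — 4 states
  (bb)* — 6 states
  b(a ∪ b)(bb)* — 14 states

14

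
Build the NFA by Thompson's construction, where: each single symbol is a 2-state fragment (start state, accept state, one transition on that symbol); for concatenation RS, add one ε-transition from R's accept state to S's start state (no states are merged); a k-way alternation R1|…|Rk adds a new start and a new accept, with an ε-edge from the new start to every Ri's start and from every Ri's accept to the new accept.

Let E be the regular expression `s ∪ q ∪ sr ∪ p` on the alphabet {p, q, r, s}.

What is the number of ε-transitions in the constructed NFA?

By structural recursion:
Each of the 5 symbol leaves contributes 0 ε-transitions.
  sr — 1 ε-transition
  s ∪ q ∪ sr ∪ p — 9 ε-transitions

9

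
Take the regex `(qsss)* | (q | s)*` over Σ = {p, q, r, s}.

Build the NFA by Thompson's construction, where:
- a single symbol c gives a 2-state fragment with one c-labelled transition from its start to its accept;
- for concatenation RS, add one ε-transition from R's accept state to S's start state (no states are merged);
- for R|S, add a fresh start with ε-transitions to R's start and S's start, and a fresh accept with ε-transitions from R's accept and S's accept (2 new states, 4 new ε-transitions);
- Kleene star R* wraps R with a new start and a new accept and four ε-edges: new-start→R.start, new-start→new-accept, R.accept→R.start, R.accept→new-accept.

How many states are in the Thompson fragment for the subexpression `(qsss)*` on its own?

Fragment for `(qsss)*`:
Each of the 4 symbol leaves contributes a 2-state fragment.
  qsss — 8 states
  (qsss)* — 10 states

10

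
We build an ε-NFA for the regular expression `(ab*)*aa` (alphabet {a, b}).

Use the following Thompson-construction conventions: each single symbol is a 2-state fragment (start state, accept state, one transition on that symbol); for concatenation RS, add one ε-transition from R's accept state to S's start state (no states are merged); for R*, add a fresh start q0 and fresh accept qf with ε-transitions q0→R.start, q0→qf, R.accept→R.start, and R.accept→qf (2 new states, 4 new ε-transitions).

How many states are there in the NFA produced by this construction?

12

By structural recursion:
Each of the 4 symbol leaves contributes a 2-state fragment.
  b* = 4 states
  ab* = 6 states
  (ab*)* = 8 states
  (ab*)*aa = 12 states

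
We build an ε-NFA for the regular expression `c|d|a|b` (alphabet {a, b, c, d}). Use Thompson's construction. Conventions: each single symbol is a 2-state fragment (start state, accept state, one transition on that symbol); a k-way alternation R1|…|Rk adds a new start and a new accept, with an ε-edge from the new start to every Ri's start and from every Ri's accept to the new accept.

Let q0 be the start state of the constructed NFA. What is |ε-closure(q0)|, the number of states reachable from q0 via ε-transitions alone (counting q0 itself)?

5

Work bottom-up. For each fragment F, track |ε-closure(F.start)| and whether F's accept lies in that closure (i.e. whether F accepts ε). A single-symbol fragment has closure size 1 and does not accept ε.
  c|d|a|b — new start ε-reaches every alternative's start; none of them accept ε, so the new accept is not reached: |ε-closure| = 1 + 1 + 1 + 1 + 1 = 5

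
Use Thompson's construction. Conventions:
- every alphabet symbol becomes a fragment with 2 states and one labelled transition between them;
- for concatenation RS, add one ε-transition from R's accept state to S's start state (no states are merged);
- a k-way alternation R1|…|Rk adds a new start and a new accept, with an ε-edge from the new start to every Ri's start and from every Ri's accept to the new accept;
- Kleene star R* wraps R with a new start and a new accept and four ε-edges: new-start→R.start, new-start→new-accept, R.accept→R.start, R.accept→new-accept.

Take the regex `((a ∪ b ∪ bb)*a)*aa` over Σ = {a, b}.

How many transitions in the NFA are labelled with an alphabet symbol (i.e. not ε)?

Per subexpression:
Each of the 7 symbol leaves contributes exactly 1 symbol transition.
  bb — 2 symbol transitions
  a ∪ b ∪ bb — 4 symbol transitions
  (a ∪ b ∪ bb)* — 4 symbol transitions
  (a ∪ b ∪ bb)*a — 5 symbol transitions
  ((a ∪ b ∪ bb)*a)* — 5 symbol transitions
  ((a ∪ b ∪ bb)*a)*aa — 7 symbol transitions

7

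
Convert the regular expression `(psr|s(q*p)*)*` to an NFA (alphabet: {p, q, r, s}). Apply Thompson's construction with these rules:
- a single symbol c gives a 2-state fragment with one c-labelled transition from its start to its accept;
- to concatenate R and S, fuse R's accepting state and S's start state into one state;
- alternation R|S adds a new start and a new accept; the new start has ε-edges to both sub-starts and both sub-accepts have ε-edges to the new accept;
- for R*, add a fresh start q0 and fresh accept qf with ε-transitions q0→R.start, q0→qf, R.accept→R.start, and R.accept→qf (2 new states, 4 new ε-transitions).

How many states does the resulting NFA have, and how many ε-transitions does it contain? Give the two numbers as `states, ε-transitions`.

16, 16

Per subexpression:
Each of the 6 symbol leaves contributes 2 states and 0 ε-transitions.
  psr — 4 states, 0 ε-transitions
  q* — 4 states, 4 ε-transitions
  q*p — 5 states, 4 ε-transitions
  (q*p)* — 7 states, 8 ε-transitions
  s(q*p)* — 8 states, 8 ε-transitions
  psr|s(q*p)* — 14 states, 12 ε-transitions
  (psr|s(q*p)*)* — 16 states, 16 ε-transitions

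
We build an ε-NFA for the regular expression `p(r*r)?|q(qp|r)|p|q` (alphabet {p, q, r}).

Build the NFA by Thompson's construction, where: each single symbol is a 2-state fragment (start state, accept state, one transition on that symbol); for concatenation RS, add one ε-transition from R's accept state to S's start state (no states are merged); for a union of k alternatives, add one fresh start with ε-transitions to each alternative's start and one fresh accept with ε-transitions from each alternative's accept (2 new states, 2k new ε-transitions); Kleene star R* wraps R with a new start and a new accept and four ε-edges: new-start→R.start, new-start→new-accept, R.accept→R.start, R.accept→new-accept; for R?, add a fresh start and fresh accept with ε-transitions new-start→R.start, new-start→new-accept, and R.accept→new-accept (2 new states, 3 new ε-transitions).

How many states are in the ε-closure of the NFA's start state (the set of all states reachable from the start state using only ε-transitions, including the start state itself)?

5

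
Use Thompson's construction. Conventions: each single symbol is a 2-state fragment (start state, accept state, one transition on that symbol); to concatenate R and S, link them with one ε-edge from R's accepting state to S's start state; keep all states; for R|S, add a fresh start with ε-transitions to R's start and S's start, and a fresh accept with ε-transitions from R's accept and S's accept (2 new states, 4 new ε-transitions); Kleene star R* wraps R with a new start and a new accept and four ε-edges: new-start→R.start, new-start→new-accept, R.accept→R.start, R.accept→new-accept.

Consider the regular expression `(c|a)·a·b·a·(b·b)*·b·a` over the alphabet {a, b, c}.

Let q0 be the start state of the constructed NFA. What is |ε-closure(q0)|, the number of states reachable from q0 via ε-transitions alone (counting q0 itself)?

Compute the ε-closure size of each fragment's start state recursively; a symbol fragment's start has no outgoing ε-edge, so its closure is just itself (size 1).
  c|a → |ε-closure| = 1 + 1 + 1 = 3 (the new accept is not ε-reachable since no branch accepts ε)
  b·b → |ε-closure| equals the left operand's closure size = 1 (its accept is not ε-reachable, so the closure stops there)
  (b·b)* → |ε-closure| = 1 (new start) + 1 (body) + 1 (new accept) = 3
  (c|a)·a·b·a·(b·b)*·b·a → same as the first factor's closure: |ε-closure| = 3

3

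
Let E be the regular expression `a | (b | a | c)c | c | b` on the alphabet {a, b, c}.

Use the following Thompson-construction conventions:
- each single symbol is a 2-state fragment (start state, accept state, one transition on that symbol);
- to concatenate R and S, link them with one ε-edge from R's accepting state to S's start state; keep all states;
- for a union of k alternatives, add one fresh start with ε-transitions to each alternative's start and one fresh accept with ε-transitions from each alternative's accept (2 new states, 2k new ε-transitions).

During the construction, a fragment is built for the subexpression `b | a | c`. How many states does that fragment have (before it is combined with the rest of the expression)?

Fragment for `b | a | c`:
Each of the 3 symbol leaves contributes a 2-state fragment.
  b | a | c = 8 states

8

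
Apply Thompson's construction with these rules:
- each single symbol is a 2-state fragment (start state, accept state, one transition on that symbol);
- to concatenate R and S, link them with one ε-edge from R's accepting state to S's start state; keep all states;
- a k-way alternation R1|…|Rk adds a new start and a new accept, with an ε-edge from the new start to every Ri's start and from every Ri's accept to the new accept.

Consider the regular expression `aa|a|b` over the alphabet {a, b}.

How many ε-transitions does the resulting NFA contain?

7

Recursing over subexpressions:
Each of the 4 symbol leaves contributes 0 ε-transitions.
  aa = 1 ε-transition
  aa|a|b = 7 ε-transitions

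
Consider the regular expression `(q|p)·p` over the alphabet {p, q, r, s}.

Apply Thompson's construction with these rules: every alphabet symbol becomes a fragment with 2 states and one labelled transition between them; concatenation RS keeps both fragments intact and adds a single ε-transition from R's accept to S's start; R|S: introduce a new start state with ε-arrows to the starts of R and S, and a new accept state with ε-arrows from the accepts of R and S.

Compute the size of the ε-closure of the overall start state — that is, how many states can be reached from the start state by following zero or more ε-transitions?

3

Work bottom-up. For each fragment F, track |ε-closure(F.start)| and whether F's accept lies in that closure (i.e. whether F accepts ε). A single-symbol fragment has closure size 1 and does not accept ε.
  q|p : C = 1 + 1 + 1 = 3 (the new accept is not ε-reachable since no branch accepts ε)
  (q|p)·p : C equals the left operand's closure size = 3 (its accept is not ε-reachable, so the closure stops there)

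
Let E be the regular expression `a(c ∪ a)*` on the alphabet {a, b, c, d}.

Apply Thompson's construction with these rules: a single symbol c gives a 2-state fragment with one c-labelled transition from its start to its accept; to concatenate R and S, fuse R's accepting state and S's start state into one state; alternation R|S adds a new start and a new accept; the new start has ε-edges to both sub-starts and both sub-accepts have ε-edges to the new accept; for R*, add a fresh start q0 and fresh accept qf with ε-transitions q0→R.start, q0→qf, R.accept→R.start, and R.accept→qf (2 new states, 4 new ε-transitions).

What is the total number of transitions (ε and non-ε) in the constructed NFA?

Recursing over subexpressions:
Each of the 3 symbol leaves contributes 1 transition (1 symbol, 0 ε).
  c ∪ a : 6 transitions (2 symbol, 4 ε)
  (c ∪ a)* : 10 transitions (2 symbol, 8 ε)
  a(c ∪ a)* : 11 transitions (3 symbol, 8 ε)

11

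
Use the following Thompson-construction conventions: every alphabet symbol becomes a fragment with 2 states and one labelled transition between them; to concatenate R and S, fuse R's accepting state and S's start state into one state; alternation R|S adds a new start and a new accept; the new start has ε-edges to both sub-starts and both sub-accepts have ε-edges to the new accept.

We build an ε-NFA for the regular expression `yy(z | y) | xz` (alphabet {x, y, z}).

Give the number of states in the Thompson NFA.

13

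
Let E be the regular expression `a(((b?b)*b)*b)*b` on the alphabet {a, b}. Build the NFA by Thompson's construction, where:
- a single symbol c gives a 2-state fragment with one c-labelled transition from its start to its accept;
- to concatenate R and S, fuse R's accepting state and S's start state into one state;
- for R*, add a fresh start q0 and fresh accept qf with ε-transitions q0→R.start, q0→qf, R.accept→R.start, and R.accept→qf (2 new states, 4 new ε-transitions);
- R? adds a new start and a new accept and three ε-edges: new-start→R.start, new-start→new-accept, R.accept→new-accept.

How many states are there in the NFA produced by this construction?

Per subexpression:
Each of the 6 symbol leaves contributes a 2-state fragment.
  b? : 4 states
  b?b : 5 states
  (b?b)* : 7 states
  (b?b)*b : 8 states
  ((b?b)*b)* : 10 states
  ((b?b)*b)*b : 11 states
  (((b?b)*b)*b)* : 13 states
  a(((b?b)*b)*b)*b : 15 states

15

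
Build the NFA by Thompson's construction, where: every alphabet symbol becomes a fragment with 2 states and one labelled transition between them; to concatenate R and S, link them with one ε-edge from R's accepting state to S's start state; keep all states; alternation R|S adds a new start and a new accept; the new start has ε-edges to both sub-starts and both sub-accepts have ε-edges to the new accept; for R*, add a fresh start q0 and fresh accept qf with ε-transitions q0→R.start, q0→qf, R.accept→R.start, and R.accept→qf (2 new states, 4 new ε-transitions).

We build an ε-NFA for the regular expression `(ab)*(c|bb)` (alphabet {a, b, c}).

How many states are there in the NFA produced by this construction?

14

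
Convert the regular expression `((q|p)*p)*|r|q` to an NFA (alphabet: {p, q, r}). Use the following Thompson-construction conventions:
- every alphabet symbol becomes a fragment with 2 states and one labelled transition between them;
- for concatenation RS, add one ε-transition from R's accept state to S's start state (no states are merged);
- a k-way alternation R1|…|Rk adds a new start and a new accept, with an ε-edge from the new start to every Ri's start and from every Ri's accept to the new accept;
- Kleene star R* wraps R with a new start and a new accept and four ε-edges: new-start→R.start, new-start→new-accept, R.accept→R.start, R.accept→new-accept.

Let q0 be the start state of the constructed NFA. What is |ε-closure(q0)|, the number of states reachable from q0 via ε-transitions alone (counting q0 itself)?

12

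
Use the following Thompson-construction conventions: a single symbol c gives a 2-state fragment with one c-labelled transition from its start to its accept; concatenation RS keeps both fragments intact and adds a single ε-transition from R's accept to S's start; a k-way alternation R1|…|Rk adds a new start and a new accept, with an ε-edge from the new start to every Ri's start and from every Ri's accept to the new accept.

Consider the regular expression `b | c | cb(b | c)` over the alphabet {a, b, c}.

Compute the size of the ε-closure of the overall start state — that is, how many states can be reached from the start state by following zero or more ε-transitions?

4

Compute the ε-closure size of each fragment's start state recursively; a symbol fragment's start has no outgoing ε-edge, so its closure is just itself (size 1).
  b | c → new start ε-reaches every alternative's start; none of them accept ε, so the new accept is not reached: |ε-closure| = 1 + 1 + 1 = 3
  cb(b | c) → |ε-closure| equals the left operand's closure size = 1 (its accept is not ε-reachable, so the closure stops there)
  b | c | cb(b | c) → |ε-closure| = 1 + 1 + 1 + 1 = 4 (the new accept is not ε-reachable since no branch accepts ε)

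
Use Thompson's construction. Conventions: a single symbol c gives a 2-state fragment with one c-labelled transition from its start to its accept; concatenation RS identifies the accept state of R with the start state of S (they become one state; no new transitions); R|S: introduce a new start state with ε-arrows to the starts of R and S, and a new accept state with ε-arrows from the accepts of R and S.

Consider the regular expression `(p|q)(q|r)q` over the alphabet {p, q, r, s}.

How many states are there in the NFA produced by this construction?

Per subexpression:
Each of the 5 symbol leaves contributes a 2-state fragment.
  p|q — 6 states
  q|r — 6 states
  (p|q)(q|r)q — 12 states

12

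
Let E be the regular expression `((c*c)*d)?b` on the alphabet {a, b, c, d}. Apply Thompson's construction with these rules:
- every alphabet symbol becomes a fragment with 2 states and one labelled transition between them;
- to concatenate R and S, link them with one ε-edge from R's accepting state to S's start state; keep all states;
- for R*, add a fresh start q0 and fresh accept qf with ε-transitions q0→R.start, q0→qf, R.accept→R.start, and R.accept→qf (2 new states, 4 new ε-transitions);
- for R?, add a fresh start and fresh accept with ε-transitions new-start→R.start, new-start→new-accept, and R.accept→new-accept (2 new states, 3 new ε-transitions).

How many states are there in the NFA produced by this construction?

14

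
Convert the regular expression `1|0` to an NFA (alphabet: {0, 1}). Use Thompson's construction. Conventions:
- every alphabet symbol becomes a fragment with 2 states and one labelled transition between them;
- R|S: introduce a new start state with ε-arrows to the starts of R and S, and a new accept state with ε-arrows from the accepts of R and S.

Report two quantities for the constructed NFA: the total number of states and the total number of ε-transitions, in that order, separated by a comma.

6, 4

Per subexpression:
Each of the 2 symbol leaves contributes 2 states and 0 ε-transitions.
  1|0 → 6 states, 4 ε-transitions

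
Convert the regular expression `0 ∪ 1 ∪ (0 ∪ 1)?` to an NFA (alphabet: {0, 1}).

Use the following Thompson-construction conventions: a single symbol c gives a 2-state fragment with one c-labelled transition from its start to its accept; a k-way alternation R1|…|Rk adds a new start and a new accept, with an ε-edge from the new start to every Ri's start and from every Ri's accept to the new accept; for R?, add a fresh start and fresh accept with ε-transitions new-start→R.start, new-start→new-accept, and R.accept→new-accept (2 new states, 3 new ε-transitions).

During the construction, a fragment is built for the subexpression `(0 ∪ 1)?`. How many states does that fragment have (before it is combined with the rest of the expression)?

Fragment for `(0 ∪ 1)?`:
Each of the 2 symbol leaves contributes a 2-state fragment.
  0 ∪ 1 → 6 states
  (0 ∪ 1)? → 8 states

8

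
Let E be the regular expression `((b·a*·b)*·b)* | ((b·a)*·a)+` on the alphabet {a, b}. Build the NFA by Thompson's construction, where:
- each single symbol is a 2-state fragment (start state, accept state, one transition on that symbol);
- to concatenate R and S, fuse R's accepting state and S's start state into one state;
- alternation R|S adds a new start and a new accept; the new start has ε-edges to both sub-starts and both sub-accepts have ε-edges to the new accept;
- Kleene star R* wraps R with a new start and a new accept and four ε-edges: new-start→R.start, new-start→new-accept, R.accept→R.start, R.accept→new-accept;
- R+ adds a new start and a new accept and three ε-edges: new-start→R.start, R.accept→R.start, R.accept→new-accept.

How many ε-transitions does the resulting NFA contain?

Bottom-up over the parse tree:
Each of the 7 symbol leaves contributes 0 ε-transitions.
  a* → 4 ε-transitions
  b·a*·b → 4 ε-transitions
  (b·a*·b)* → 8 ε-transitions
  (b·a*·b)*·b → 8 ε-transitions
  ((b·a*·b)*·b)* → 12 ε-transitions
  b·a → 0 ε-transitions
  (b·a)* → 4 ε-transitions
  (b·a)*·a → 4 ε-transitions
  ((b·a)*·a)+ → 7 ε-transitions
  ((b·a*·b)*·b)* | ((b·a)*·a)+ → 23 ε-transitions

23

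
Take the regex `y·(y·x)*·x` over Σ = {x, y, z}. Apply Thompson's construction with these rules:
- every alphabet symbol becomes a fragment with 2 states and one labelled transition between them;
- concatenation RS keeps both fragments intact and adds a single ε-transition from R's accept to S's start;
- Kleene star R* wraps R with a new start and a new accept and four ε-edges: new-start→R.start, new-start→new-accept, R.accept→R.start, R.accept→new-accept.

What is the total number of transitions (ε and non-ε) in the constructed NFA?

11

Bottom-up over the parse tree:
Each of the 4 symbol leaves contributes 1 transition (1 symbol, 0 ε).
  y·x = 3 transitions (2 symbol, 1 ε)
  (y·x)* = 7 transitions (2 symbol, 5 ε)
  y·(y·x)*·x = 11 transitions (4 symbol, 7 ε)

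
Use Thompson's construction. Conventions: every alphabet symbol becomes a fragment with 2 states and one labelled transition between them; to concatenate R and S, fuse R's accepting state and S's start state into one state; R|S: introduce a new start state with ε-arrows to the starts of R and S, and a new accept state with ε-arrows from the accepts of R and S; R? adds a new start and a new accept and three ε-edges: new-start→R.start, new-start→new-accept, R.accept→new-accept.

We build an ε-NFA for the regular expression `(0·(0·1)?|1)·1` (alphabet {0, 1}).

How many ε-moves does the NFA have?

By structural recursion:
Each of the 5 symbol leaves contributes 0 ε-transitions.
  0·1 — 0 ε-transitions
  (0·1)? — 3 ε-transitions
  0·(0·1)? — 3 ε-transitions
  0·(0·1)?|1 — 7 ε-transitions
  (0·(0·1)?|1)·1 — 7 ε-transitions

7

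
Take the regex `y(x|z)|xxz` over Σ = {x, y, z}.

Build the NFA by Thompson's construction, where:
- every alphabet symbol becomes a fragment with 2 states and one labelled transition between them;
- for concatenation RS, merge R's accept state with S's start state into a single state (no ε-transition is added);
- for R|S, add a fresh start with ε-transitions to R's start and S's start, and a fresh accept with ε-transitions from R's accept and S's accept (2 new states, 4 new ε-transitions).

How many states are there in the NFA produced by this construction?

Building bottom-up:
Each of the 6 symbol leaves contributes a 2-state fragment.
  x|z = 6 states
  y(x|z) = 7 states
  xxz = 4 states
  y(x|z)|xxz = 13 states

13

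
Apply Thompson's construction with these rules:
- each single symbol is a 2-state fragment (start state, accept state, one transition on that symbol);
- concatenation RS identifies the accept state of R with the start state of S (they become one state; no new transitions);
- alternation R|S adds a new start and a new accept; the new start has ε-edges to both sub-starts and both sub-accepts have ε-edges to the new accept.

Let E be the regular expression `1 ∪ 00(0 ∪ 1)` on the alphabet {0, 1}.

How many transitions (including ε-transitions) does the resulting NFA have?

13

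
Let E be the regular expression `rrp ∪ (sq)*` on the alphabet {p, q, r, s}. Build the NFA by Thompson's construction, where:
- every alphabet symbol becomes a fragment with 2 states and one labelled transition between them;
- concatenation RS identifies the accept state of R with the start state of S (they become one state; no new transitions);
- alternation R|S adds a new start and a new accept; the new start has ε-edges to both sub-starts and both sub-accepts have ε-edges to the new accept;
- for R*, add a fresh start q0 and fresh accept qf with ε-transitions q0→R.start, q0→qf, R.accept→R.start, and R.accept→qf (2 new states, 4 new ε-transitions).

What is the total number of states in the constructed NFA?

Recursing over subexpressions:
Each of the 5 symbol leaves contributes a 2-state fragment.
  rrp — 4 states
  sq — 3 states
  (sq)* — 5 states
  rrp ∪ (sq)* — 11 states

11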